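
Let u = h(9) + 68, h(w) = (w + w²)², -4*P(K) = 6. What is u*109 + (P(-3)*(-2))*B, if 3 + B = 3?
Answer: 890312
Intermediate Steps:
B = 0 (B = -3 + 3 = 0)
P(K) = -3/2 (P(K) = -¼*6 = -3/2)
u = 8168 (u = 9²*(1 + 9)² + 68 = 81*10² + 68 = 81*100 + 68 = 8100 + 68 = 8168)
u*109 + (P(-3)*(-2))*B = 8168*109 - 3/2*(-2)*0 = 890312 + 3*0 = 890312 + 0 = 890312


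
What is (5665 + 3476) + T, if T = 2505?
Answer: 11646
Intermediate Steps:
(5665 + 3476) + T = (5665 + 3476) + 2505 = 9141 + 2505 = 11646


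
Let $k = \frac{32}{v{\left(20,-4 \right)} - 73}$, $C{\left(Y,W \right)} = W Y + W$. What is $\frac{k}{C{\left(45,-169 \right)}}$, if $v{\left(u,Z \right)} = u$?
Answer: $\frac{16}{206011} \approx 7.7666 \cdot 10^{-5}$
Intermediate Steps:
$C{\left(Y,W \right)} = W + W Y$
$k = - \frac{32}{53}$ ($k = \frac{32}{20 - 73} = \frac{32}{-53} = 32 \left(- \frac{1}{53}\right) = - \frac{32}{53} \approx -0.60377$)
$\frac{k}{C{\left(45,-169 \right)}} = - \frac{32}{53 \left(- 169 \left(1 + 45\right)\right)} = - \frac{32}{53 \left(\left(-169\right) 46\right)} = - \frac{32}{53 \left(-7774\right)} = \left(- \frac{32}{53}\right) \left(- \frac{1}{7774}\right) = \frac{16}{206011}$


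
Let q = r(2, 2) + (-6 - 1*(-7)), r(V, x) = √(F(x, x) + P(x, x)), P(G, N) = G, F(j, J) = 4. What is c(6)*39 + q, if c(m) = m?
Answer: 235 + √6 ≈ 237.45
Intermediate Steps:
r(V, x) = √(4 + x)
q = 1 + √6 (q = √(4 + 2) + (-6 - 1*(-7)) = √6 + (-6 + 7) = √6 + 1 = 1 + √6 ≈ 3.4495)
c(6)*39 + q = 6*39 + (1 + √6) = 234 + (1 + √6) = 235 + √6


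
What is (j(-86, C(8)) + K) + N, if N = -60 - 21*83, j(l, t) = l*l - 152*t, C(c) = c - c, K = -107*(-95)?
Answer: 15758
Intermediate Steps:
K = 10165
C(c) = 0
j(l, t) = l² - 152*t
N = -1803 (N = -60 - 1743 = -1803)
(j(-86, C(8)) + K) + N = (((-86)² - 152*0) + 10165) - 1803 = ((7396 + 0) + 10165) - 1803 = (7396 + 10165) - 1803 = 17561 - 1803 = 15758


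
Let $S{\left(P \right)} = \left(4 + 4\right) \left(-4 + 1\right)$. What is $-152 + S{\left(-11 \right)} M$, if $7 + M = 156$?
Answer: $-3728$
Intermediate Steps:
$M = 149$ ($M = -7 + 156 = 149$)
$S{\left(P \right)} = -24$ ($S{\left(P \right)} = 8 \left(-3\right) = -24$)
$-152 + S{\left(-11 \right)} M = -152 - 3576 = -3728$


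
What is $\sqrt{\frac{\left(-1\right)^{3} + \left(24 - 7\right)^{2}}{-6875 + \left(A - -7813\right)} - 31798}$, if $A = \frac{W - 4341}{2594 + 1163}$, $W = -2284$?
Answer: $\frac{i \sqrt{393413489083877782}}{3517441} \approx 178.32 i$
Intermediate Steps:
$A = - \frac{6625}{3757}$ ($A = \frac{-2284 - 4341}{2594 + 1163} = - \frac{6625}{3757} \approx -1.7634$)
$\sqrt{\frac{\left(-1\right)^{3} + \left(24 - 7\right)^{2}}{-6875 + \left(A - -7813\right)} - 31798} = \sqrt{\frac{\left(-1\right)^{3} + \left(24 - 7\right)^{2}}{-6875 - - \frac{29346816}{3757}} - 31798} = \sqrt{\frac{-1 + 17^{2}}{-6875 + \left(- \frac{6625}{3757} + 7813\right)} - 31798} = \sqrt{\frac{-1 + 289}{-6875 + \frac{29346816}{3757}} - 31798} = \sqrt{\frac{288}{\frac{3517441}{3757}} - 31798} = \sqrt{288 \cdot \frac{3757}{3517441} - 31798} = \sqrt{\frac{1082016}{3517441} - 31798} = \sqrt{- \frac{111846506902}{3517441}} = \frac{i \sqrt{393413489083877782}}{3517441}$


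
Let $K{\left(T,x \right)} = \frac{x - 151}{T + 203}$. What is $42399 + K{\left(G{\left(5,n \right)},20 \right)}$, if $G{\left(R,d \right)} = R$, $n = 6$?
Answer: $\frac{8818861}{208} \approx 42398.0$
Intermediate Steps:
$K{\left(T,x \right)} = \frac{-151 + x}{203 + T}$
$42399 + K{\left(G{\left(5,n \right)},20 \right)} = 42399 + \frac{-151 + 20}{203 + 5} = 42399 + \frac{1}{208} \left(-131\right) = 42399 - \frac{131}{208} = \frac{8818861}{208}$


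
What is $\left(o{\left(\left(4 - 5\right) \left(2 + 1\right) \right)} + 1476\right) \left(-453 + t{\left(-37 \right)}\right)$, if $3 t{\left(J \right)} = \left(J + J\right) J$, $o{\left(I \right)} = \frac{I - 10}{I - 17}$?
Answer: $\frac{40726007}{60} \approx 6.7877 \cdot 10^{5}$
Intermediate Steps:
$o{\left(I \right)} = \frac{-10 + I}{-17 + I}$
$t{\left(J \right)} = \frac{2 J^{2}}{3}$ ($t{\left(J \right)} = \frac{\left(J + J\right) J}{3} = \frac{2 J J}{3} = \frac{2 J^{2}}{3}$)
$\left(o{\left(\left(4 - 5\right) \left(2 + 1\right) \right)} + 1476\right) \left(-453 + t{\left(-37 \right)}\right) = \left(\frac{-10 + \left(4 - 5\right) \left(2 + 1\right)}{-17 + \left(4 - 5\right) \left(2 + 1\right)} + 1476\right) \left(-453 + \frac{2 \left(-37\right)^{2}}{3}\right) = \left(\frac{-10 + \left(4 - 5\right) 3}{-17 + \left(4 - 5\right) 3} + 1476\right) \left(-453 + \frac{2}{3} \cdot 1369\right) = \left(\frac{-10 - 3}{-17 - 3} + 1476\right) \left(-453 + \frac{2738}{3}\right) = \left(\frac{-10 - 3}{-17 - 3} + 1476\right) \frac{1379}{3} = \left(\frac{1}{-20} \left(-13\right) + 1476\right) \frac{1379}{3} = \left(\left(- \frac{1}{20}\right) \left(-13\right) + 1476\right) \frac{1379}{3} = \left(\frac{13}{20} + 1476\right) \frac{1379}{3} = \frac{29533}{20} \cdot \frac{1379}{3} = \frac{40726007}{60}$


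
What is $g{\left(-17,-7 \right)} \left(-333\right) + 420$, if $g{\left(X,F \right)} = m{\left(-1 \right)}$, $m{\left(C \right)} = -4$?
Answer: $1752$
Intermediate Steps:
$g{\left(X,F \right)} = -4$
$g{\left(-17,-7 \right)} \left(-333\right) + 420 = \left(-4\right) \left(-333\right) + 420 = 1332 + 420 = 1752$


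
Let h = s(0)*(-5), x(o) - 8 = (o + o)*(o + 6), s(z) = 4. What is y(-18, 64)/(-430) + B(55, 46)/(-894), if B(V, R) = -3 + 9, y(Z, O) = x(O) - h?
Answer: -669821/32035 ≈ -20.909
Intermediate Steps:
x(o) = 8 + 2*o*(6 + o) (x(o) = 8 + (o + o)*(o + 6) = 8 + (2*o)*(6 + o) = 8 + 2*o*(6 + o))
h = -20 (h = 4*(-5) = -20)
y(Z, O) = 28 + 2*O**2 + 12*O (y(Z, O) = (8 + 2*O**2 + 12*O) - 1*(-20) = (8 + 2*O**2 + 12*O) + 20 = 28 + 2*O**2 + 12*O)
B(V, R) = 6
y(-18, 64)/(-430) + B(55, 46)/(-894) = (28 + 2*64**2 + 12*64)/(-430) + 6/(-894) = (28 + 2*4096 + 768)*(-1/430) + 6*(-1/894) = (28 + 8192 + 768)*(-1/430) - 1/149 = 8988*(-1/430) - 1/149 = -4494/215 - 1/149 = -669821/32035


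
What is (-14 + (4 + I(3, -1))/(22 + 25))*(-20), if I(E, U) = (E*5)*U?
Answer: 13380/47 ≈ 284.68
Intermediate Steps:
I(E, U) = 5*E*U (I(E, U) = (5*E)*U = 5*E*U)
(-14 + (4 + I(3, -1))/(22 + 25))*(-20) = (-14 + (4 + 5*3*(-1))/(22 + 25))*(-20) = (-14 + (4 - 15)/47)*(-20) = (-14 - 11*1/47)*(-20) = (-14 - 11/47)*(-20) = -669/47*(-20) = 13380/47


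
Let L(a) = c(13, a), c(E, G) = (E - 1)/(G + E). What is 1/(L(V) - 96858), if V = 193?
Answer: -103/9976368 ≈ -1.0324e-5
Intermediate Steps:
c(E, G) = (-1 + E)/(E + G)
L(a) = 12/(13 + a) (L(a) = (-1 + 13)/(13 + a) = 12/(13 + a))
1/(L(V) - 96858) = 1/(12/(13 + 193) - 96858) = 1/(12/206 - 96858) = 1/(12*(1/206) - 96858) = 1/(6/103 - 96858) = 1/(-9976368/103) = -103/9976368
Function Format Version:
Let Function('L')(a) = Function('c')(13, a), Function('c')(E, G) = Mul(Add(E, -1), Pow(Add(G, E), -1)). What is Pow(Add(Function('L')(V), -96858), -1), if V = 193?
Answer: Rational(-103, 9976368) ≈ -1.0324e-5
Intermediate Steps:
Function('c')(E, G) = Mul(Pow(Add(E, G), -1), Add(-1, E)) (Function('c')(E, G) = Mul(Add(-1, E), Pow(Add(E, G), -1)) = Mul(Pow(Add(E, G), -1), Add(-1, E)))
Function('L')(a) = Mul(12, Pow(Add(13, a), -1)) (Function('L')(a) = Mul(Pow(Add(13, a), -1), Add(-1, 13)) = Mul(Pow(Add(13, a), -1), 12) = Mul(12, Pow(Add(13, a), -1)))
Pow(Add(Function('L')(V), -96858), -1) = Pow(Add(Mul(12, Pow(Add(13, 193), -1)), -96858), -1) = Pow(Add(Mul(12, Pow(206, -1)), -96858), -1) = Pow(Add(Mul(12, Rational(1, 206)), -96858), -1) = Pow(Add(Rational(6, 103), -96858), -1) = Pow(Rational(-9976368, 103), -1) = Rational(-103, 9976368)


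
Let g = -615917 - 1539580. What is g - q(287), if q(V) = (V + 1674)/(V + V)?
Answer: -1237257239/574 ≈ -2.1555e+6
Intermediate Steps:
g = -2155497
q(V) = (1674 + V)/(2*V) (q(V) = (1674 + V)/((2*V)) = (1674 + V)*(1/(2*V)) = (1674 + V)/(2*V))
g - q(287) = -2155497 - (1674 + 287)/(2*287) = -2155497 - 1961/(2*287) = -2155497 - 1*1961/574 = -2155497 - 1961/574 = -1237257239/574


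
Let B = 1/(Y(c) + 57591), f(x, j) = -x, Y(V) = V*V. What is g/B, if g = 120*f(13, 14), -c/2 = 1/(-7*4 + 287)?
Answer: -6026688525000/67081 ≈ -8.9842e+7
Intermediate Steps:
c = -2/259 (c = -2/(-7*4 + 287) = -2/(-28 + 287) = -2/259 ≈ -0.0077220)
Y(V) = V²
B = 67081/3863261875 (B = 1/((-2/259)² + 57591) = 1/(4/67081 + 57591) = 1/(3863261875/67081) = 67081/3863261875 ≈ 1.7364e-5)
g = -1560 (g = 120*(-1*13) = 120*(-13) = -1560)
g/B = -1560/67081/3863261875 = -1560*3863261875/67081 = -6026688525000/67081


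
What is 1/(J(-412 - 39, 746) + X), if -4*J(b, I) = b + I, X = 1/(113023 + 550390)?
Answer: -2653652/195706831 ≈ -0.013559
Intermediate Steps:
X = 1/663413 ≈ 1.5074e-6
J(b, I) = -I/4 - b/4 (J(b, I) = -(b + I)/4 = -(I + b)/4 = -I/4 - b/4)
1/(J(-412 - 39, 746) + X) = 1/((-1/4*746 - (-412 - 39)/4) + 1/663413) = 1/((-373/2 - 1/4*(-451)) + 1/663413) = 1/((-373/2 + 451/4) + 1/663413) = 1/(-295/4 + 1/663413) = 1/(-195706831/2653652) = -2653652/195706831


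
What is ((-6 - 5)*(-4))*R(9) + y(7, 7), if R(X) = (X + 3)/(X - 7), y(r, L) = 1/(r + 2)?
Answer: 2377/9 ≈ 264.11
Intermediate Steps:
y(r, L) = 1/(2 + r)
R(X) = (3 + X)/(-7 + X)
((-6 - 5)*(-4))*R(9) + y(7, 7) = ((-6 - 5)*(-4))*((3 + 9)/(-7 + 9)) + 1/(2 + 7) = (-11*(-4))*(12/2) + 1/9 = 44*((½)*12) + ⅑ = 44*6 + ⅑ = 264 + ⅑ = 2377/9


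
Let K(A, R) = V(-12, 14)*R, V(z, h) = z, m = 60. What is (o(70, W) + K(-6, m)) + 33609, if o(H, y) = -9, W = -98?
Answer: 32880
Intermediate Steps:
K(A, R) = -12*R
(o(70, W) + K(-6, m)) + 33609 = (-9 - 12*60) + 33609 = (-9 - 720) + 33609 = -729 + 33609 = 32880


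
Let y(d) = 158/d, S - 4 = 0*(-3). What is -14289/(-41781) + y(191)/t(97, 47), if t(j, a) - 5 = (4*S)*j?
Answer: 1418654747/4141708749 ≈ 0.34253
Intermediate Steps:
S = 4 (S = 4 + 0*(-3) = 4 + 0 = 4)
t(j, a) = 5 + 16*j (t(j, a) = 5 + (4*4)*j = 5 + 16*j)
-14289/(-41781) + y(191)/t(97, 47) = -14289/(-41781) + (158/191)/(5 + 16*97) = -14289*(-1/41781) + (158*(1/191))/(5 + 1552) = 4763/13927 + (158/191)/1557 = 4763/13927 + (158/191)*(1/1557) = 4763/13927 + 158/297387 = 1418654747/4141708749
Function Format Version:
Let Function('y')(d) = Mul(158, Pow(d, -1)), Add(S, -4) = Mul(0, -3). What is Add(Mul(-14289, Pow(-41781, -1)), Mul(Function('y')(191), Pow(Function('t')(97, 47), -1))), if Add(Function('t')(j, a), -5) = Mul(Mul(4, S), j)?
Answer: Rational(1418654747, 4141708749) ≈ 0.34253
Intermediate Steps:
S = 4 (S = Add(4, Mul(0, -3)) = Add(4, 0) = 4)
Function('t')(j, a) = Add(5, Mul(16, j)) (Function('t')(j, a) = Add(5, Mul(Mul(4, 4), j)) = Add(5, Mul(16, j)))
Add(Mul(-14289, Pow(-41781, -1)), Mul(Function('y')(191), Pow(Function('t')(97, 47), -1))) = Add(Mul(-14289, Pow(-41781, -1)), Mul(Mul(158, Pow(191, -1)), Pow(Add(5, Mul(16, 97)), -1))) = Add(Mul(-14289, Rational(-1, 41781)), Mul(Mul(158, Rational(1, 191)), Pow(Add(5, 1552), -1))) = Add(Rational(4763, 13927), Mul(Rational(158, 191), Pow(1557, -1))) = Add(Rational(4763, 13927), Mul(Rational(158, 191), Rational(1, 1557))) = Add(Rational(4763, 13927), Rational(158, 297387)) = Rational(1418654747, 4141708749)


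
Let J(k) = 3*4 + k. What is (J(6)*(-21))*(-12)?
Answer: 4536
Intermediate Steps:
J(k) = 12 + k
(J(6)*(-21))*(-12) = ((12 + 6)*(-21))*(-12) = (18*(-21))*(-12) = -378*(-12) = 4536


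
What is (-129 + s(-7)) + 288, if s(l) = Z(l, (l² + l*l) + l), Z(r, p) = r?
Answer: 152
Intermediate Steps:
s(l) = l
(-129 + s(-7)) + 288 = (-129 - 7) + 288 = -136 + 288 = 152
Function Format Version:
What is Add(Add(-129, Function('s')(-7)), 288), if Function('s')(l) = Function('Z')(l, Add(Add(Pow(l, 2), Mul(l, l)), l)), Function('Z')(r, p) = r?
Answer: 152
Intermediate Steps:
Function('s')(l) = l
Add(Add(-129, Function('s')(-7)), 288) = Add(Add(-129, -7), 288) = Add(-136, 288) = 152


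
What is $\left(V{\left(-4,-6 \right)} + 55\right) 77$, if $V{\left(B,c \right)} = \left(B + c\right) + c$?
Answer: $3003$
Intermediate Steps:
$V{\left(B,c \right)} = B + 2 c$
$\left(V{\left(-4,-6 \right)} + 55\right) 77 = \left(\left(-4 + 2 \left(-6\right)\right) + 55\right) 77 = \left(\left(-4 - 12\right) + 55\right) 77 = \left(-16 + 55\right) 77 = 39 \cdot 77 = 3003$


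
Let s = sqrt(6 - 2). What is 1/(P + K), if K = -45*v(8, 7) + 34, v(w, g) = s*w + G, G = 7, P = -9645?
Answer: -1/10646 ≈ -9.3932e-5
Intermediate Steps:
s = 2 (s = sqrt(4) = 2)
v(w, g) = 7 + 2*w (v(w, g) = 2*w + 7 = 7 + 2*w)
K = -1001 (K = -45*(7 + 2*8) + 34 = -45*(7 + 16) + 34 = -45*23 + 34 = -1035 + 34 = -1001)
1/(P + K) = 1/(-9645 - 1001) = 1/(-10646) = -1/10646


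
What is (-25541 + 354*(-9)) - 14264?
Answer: -42991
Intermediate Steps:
(-25541 + 354*(-9)) - 14264 = (-25541 - 3186) - 14264 = -28727 - 14264 = -42991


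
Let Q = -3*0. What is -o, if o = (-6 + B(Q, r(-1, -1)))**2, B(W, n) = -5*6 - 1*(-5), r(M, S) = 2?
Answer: -961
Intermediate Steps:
Q = 0
B(W, n) = -25 (B(W, n) = -30 + 5 = -25)
o = 961 (o = (-6 - 25)**2 = (-31)**2 = 961)
-o = -1*961 = -961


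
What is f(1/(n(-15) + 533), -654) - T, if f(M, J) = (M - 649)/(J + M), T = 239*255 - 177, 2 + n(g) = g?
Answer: -20506616701/337463 ≈ -60767.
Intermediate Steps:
n(g) = -2 + g
T = 60768 (T = 60945 - 177 = 60768)
f(M, J) = (-649 + M)/(J + M)
f(1/(n(-15) + 533), -654) - T = (-649 + 1/((-2 - 15) + 533))/(-654 + 1/((-2 - 15) + 533)) - 1*60768 = (-649 + 1/(-17 + 533))/(-654 + 1/(-17 + 533)) - 60768 = (-649 + 1/516)/(-654 + 1/516) - 60768 = -334883/516/(-337463/516) - 60768 = -516/337463*(-334883/516) - 60768 = 334883/337463 - 60768 = -20506616701/337463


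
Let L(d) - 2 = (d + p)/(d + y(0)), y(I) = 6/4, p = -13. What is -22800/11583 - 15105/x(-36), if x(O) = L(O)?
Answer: -4025901545/911196 ≈ -4418.3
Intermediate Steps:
y(I) = 3/2 (y(I) = 6*(1/4) = 3/2)
L(d) = 2 + (-13 + d)/(3/2 + d) (L(d) = 2 + (d - 13)/(d + 3/2) = 2 + (-13 + d)/(3/2 + d))
x(O) = 2*(-10 + 3*O)/(3 + 2*O)
-22800/11583 - 15105/x(-36) = -22800/11583 - 15105*(3 + 2*(-36))/(2*(-10 + 3*(-36))) = -22800*1/11583 - 15105*(3 - 72)/(2*(-10 - 108)) = -7600/3861 - 15105/(2*(-118)/(-69)) = -7600/3861 - 15105/(2*(-1/69)*(-118)) = -7600/3861 - 15105/236/69 = -7600/3861 - 15105*69/236 = -7600/3861 - 1042245/236 = -4025901545/911196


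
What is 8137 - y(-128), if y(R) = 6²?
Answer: 8101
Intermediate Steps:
y(R) = 36
8137 - y(-128) = 8137 - 1*36 = 8137 - 36 = 8101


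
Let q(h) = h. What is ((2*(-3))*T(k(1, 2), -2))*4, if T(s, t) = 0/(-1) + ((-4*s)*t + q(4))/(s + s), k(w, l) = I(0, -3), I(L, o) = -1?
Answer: -48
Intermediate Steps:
k(w, l) = -1
T(s, t) = (4 - 4*s*t)/(2*s) (T(s, t) = 0/(-1) + ((-4*s)*t + 4)/(s + s) = 0*(-1) + (-4*s*t + 4)/((2*s)) = 0 + (4 - 4*s*t)*(1/(2*s)) = 0 + (4 - 4*s*t)/(2*s) = (4 - 4*s*t)/(2*s))
((2*(-3))*T(k(1, 2), -2))*4 = ((2*(-3))*(-2*(-2) + 2/(-1)))*4 = -6*(4 + 2*(-1))*4 = -6*(4 - 2)*4 = -6*2*4 = -12*4 = -48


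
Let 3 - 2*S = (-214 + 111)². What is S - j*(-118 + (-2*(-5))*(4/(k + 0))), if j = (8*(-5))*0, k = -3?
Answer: -5303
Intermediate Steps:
j = 0 (j = -40*0 = 0)
S = -5303 (S = 3/2 - (-214 + 111)²/2 = 3/2 - ½*(-103)² = 3/2 - ½*10609 = 3/2 - 10609/2 = -5303)
S - j*(-118 + (-2*(-5))*(4/(k + 0))) = -5303 - 0*(-118 + (-2*(-5))*(4/(-3 + 0))) = -5303 - 0*(-118 + 10*(4/(-3))) = -5303 - 0*(-118 + 10*(4*(-⅓))) = -5303 - 0*(-118 + 10*(-4/3)) = -5303 - 0*(-118 - 40/3) = -5303 - 0*(-394)/3 = -5303 - 1*0 = -5303 + 0 = -5303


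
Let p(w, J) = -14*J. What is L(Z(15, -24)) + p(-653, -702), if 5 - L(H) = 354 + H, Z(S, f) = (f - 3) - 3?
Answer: 9509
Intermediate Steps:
Z(S, f) = -6 + f (Z(S, f) = (-3 + f) - 3 = -6 + f)
L(H) = -349 - H (L(H) = 5 - (354 + H) = 5 + (-354 - H) = -349 - H)
L(Z(15, -24)) + p(-653, -702) = (-349 - (-6 - 24)) - 14*(-702) = (-349 - 1*(-30)) + 9828 = (-349 + 30) + 9828 = -319 + 9828 = 9509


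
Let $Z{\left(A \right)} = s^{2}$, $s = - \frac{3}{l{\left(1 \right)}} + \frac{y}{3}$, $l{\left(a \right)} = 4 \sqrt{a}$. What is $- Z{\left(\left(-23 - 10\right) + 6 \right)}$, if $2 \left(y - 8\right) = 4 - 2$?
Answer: $- \frac{81}{16} \approx -5.0625$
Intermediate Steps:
$y = 9$ ($y = 8 + \frac{4 - 2}{2} = 8 + \frac{1}{2} \cdot 2 = 8 + 1 = 9$)
$s = \frac{9}{4}$ ($s = - \frac{3}{4 \sqrt{1}} + \frac{9}{3} = - \frac{3}{4 \cdot 1} + 9 \cdot \frac{1}{3} = - \frac{3}{4} + 3 = \frac{9}{4} \approx 2.25$)
$Z{\left(A \right)} = \frac{81}{16}$ ($Z{\left(A \right)} = \left(\frac{9}{4}\right)^{2} = \frac{81}{16}$)
$- Z{\left(\left(-23 - 10\right) + 6 \right)} = \left(-1\right) \frac{81}{16} = - \frac{81}{16}$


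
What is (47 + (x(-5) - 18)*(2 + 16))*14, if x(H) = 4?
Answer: -2870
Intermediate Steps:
(47 + (x(-5) - 18)*(2 + 16))*14 = (47 + (4 - 18)*(2 + 16))*14 = (47 - 14*18)*14 = (47 - 252)*14 = -205*14 = -2870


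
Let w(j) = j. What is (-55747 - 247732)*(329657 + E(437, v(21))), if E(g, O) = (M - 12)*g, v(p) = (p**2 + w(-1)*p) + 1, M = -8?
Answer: -97391570243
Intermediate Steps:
v(p) = 1 + p**2 - p (v(p) = (p**2 - p) + 1 = 1 + p**2 - p)
E(g, O) = -20*g (E(g, O) = (-8 - 12)*g = -20*g)
(-55747 - 247732)*(329657 + E(437, v(21))) = (-55747 - 247732)*(329657 - 20*437) = -303479*(329657 - 8740) = -303479*320917 = -97391570243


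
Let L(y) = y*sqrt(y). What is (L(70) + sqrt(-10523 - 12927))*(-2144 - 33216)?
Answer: -2475200*sqrt(70) - 176800*I*sqrt(938) ≈ -2.0709e+7 - 5.4148e+6*I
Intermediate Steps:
L(y) = y**(3/2)
(L(70) + sqrt(-10523 - 12927))*(-2144 - 33216) = (70**(3/2) + sqrt(-10523 - 12927))*(-2144 - 33216) = (70*sqrt(70) + sqrt(-23450))*(-35360) = (70*sqrt(70) + 5*I*sqrt(938))*(-35360) = -2475200*sqrt(70) - 176800*I*sqrt(938)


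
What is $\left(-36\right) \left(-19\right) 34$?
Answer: $23256$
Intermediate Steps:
$\left(-36\right) \left(-19\right) 34 = 684 \cdot 34 = 23256$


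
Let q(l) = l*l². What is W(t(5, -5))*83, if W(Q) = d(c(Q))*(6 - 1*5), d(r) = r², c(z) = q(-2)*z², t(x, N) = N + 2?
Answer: 430272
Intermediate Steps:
t(x, N) = 2 + N
q(l) = l³
c(z) = -8*z² (c(z) = (-2)³*z² = -8*z²)
W(Q) = 64*Q⁴ (W(Q) = (-8*Q²)²*(6 - 1*5) = (64*Q⁴)*(6 - 5) = (64*Q⁴)*1 = 64*Q⁴)
W(t(5, -5))*83 = (64*(2 - 5)⁴)*83 = (64*(-3)⁴)*83 = (64*81)*83 = 5184*83 = 430272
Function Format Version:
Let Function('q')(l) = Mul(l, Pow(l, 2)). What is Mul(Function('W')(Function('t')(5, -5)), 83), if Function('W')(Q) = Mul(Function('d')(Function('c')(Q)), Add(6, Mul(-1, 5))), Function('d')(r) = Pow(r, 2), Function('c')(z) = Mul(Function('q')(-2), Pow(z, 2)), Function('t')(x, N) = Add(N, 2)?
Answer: 430272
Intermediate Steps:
Function('t')(x, N) = Add(2, N)
Function('q')(l) = Pow(l, 3)
Function('c')(z) = Mul(-8, Pow(z, 2)) (Function('c')(z) = Mul(Pow(-2, 3), Pow(z, 2)) = Mul(-8, Pow(z, 2)))
Function('W')(Q) = Mul(64, Pow(Q, 4)) (Function('W')(Q) = Mul(Pow(Mul(-8, Pow(Q, 2)), 2), Add(6, Mul(-1, 5))) = Mul(Mul(64, Pow(Q, 4)), Add(6, -5)) = Mul(Mul(64, Pow(Q, 4)), 1) = Mul(64, Pow(Q, 4)))
Mul(Function('W')(Function('t')(5, -5)), 83) = Mul(Mul(64, Pow(Add(2, -5), 4)), 83) = Mul(Mul(64, Pow(-3, 4)), 83) = Mul(Mul(64, 81), 83) = Mul(5184, 83) = 430272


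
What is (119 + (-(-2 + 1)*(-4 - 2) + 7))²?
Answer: 14400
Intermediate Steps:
(119 + (-(-2 + 1)*(-4 - 2) + 7))² = (119 + (-(-1)*(-6) + 7))² = (119 + (-1*6 + 7))² = (119 + (-6 + 7))² = (119 + 1)² = 120² = 14400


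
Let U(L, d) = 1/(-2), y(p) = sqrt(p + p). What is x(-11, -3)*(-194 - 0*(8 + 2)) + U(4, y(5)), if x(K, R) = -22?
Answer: 8535/2 ≈ 4267.5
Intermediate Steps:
y(p) = sqrt(2)*sqrt(p) (y(p) = sqrt(2*p) = sqrt(2)*sqrt(p))
U(L, d) = -1/2
x(-11, -3)*(-194 - 0*(8 + 2)) + U(4, y(5)) = -22*(-194 - 0*(8 + 2)) - 1/2 = -22*(-194 - 0*10) - 1/2 = -22*(-194 - 1*0) - 1/2 = -22*(-194 + 0) - 1/2 = -22*(-194) - 1/2 = 4268 - 1/2 = 8535/2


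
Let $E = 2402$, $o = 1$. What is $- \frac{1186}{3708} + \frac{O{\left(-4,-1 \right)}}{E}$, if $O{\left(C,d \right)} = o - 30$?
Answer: $- \frac{369538}{1113327} \approx -0.33192$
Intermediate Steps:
$O{\left(C,d \right)} = -29$ ($O{\left(C,d \right)} = 1 - 30 = -29$)
$- \frac{1186}{3708} + \frac{O{\left(-4,-1 \right)}}{E} = - \frac{1186}{3708} - \frac{29}{2402} = \left(-1186\right) \frac{1}{3708} - \frac{29}{2402} = - \frac{593}{1854} - \frac{29}{2402} = - \frac{369538}{1113327}$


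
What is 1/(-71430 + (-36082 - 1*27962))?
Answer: -1/135474 ≈ -7.3815e-6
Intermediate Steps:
1/(-71430 + (-36082 - 1*27962)) = 1/(-71430 + (-36082 - 27962)) = 1/(-71430 - 64044) = 1/(-135474) = -1/135474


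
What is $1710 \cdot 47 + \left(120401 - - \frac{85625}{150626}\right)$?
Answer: $\frac{30241418271}{150626} \approx 2.0077 \cdot 10^{5}$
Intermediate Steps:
$1710 \cdot 47 + \left(120401 - - \frac{85625}{150626}\right) = 80370 + \left(120401 - \left(-85625\right) \frac{1}{150626}\right) = 80370 + \left(120401 - - \frac{85625}{150626}\right) = 80370 + \left(120401 + \frac{85625}{150626}\right) = 80370 + \frac{18135606651}{150626} = \frac{30241418271}{150626}$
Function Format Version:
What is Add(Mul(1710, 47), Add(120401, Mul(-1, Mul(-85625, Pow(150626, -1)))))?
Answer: Rational(30241418271, 150626) ≈ 2.0077e+5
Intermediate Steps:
Add(Mul(1710, 47), Add(120401, Mul(-1, Mul(-85625, Pow(150626, -1))))) = Add(80370, Add(120401, Mul(-1, Mul(-85625, Rational(1, 150626))))) = Add(80370, Add(120401, Mul(-1, Rational(-85625, 150626)))) = Add(80370, Add(120401, Rational(85625, 150626))) = Add(80370, Rational(18135606651, 150626)) = Rational(30241418271, 150626)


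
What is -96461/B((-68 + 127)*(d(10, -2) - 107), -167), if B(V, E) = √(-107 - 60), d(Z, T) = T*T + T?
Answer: 96461*I*√167/167 ≈ 7464.4*I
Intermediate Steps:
d(Z, T) = T + T² (d(Z, T) = T² + T = T + T²)
B(V, E) = I*√167 (B(V, E) = √(-167) = I*√167)
-96461/B((-68 + 127)*(d(10, -2) - 107), -167) = -96461*(-I*√167/167) = -(-96461)*I*√167/167 = 96461*I*√167/167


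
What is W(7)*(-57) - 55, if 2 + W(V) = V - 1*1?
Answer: -283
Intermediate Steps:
W(V) = -3 + V (W(V) = -2 + (V - 1*1) = -2 + (V - 1) = -2 + (-1 + V) = -3 + V)
W(7)*(-57) - 55 = (-3 + 7)*(-57) - 55 = 4*(-57) - 55 = -228 - 55 = -283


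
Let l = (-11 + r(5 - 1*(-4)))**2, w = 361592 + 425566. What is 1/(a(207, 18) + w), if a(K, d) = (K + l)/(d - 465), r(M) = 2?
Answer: 149/117286446 ≈ 1.2704e-6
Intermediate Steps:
w = 787158
l = 81 (l = (-11 + 2)**2 = (-9)**2 = 81)
a(K, d) = (81 + K)/(-465 + d) (a(K, d) = (K + 81)/(d - 465) = (81 + K)/(-465 + d))
1/(a(207, 18) + w) = 1/((81 + 207)/(-465 + 18) + 787158) = 1/(288/(-447) + 787158) = 1/(-1/447*288 + 787158) = 1/(-96/149 + 787158) = 1/(117286446/149) = 149/117286446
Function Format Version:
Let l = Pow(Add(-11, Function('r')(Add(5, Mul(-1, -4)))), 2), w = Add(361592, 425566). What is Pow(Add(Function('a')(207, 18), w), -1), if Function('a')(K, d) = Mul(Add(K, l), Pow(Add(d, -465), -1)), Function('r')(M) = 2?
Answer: Rational(149, 117286446) ≈ 1.2704e-6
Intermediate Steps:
w = 787158
l = 81 (l = Pow(Add(-11, 2), 2) = Pow(-9, 2) = 81)
Function('a')(K, d) = Mul(Pow(Add(-465, d), -1), Add(81, K)) (Function('a')(K, d) = Mul(Add(K, 81), Pow(Add(d, -465), -1)) = Mul(Add(81, K), Pow(Add(-465, d), -1)) = Mul(Pow(Add(-465, d), -1), Add(81, K)))
Pow(Add(Function('a')(207, 18), w), -1) = Pow(Add(Mul(Pow(Add(-465, 18), -1), Add(81, 207)), 787158), -1) = Pow(Add(Mul(Pow(-447, -1), 288), 787158), -1) = Pow(Add(Mul(Rational(-1, 447), 288), 787158), -1) = Pow(Add(Rational(-96, 149), 787158), -1) = Pow(Rational(117286446, 149), -1) = Rational(149, 117286446)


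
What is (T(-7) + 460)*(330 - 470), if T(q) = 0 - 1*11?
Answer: -62860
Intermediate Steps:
T(q) = -11 (T(q) = 0 - 11 = -11)
(T(-7) + 460)*(330 - 470) = (-11 + 460)*(330 - 470) = 449*(-140) = -62860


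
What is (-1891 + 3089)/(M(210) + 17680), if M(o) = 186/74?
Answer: 44326/654253 ≈ 0.067751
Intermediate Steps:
M(o) = 93/37 (M(o) = 186*(1/74) = 93/37)
(-1891 + 3089)/(M(210) + 17680) = (-1891 + 3089)/(93/37 + 17680) = 1198/(654253/37) = 1198*(37/654253) = 44326/654253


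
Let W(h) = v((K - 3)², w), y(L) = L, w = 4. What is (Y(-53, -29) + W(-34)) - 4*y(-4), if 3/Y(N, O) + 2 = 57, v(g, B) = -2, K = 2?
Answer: 773/55 ≈ 14.055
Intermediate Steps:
Y(N, O) = 3/55 (Y(N, O) = 3/(-2 + 57) = 3/55)
W(h) = -2
(Y(-53, -29) + W(-34)) - 4*y(-4) = (3/55 - 2) - 4*(-4) = -107/55 + 16 = 773/55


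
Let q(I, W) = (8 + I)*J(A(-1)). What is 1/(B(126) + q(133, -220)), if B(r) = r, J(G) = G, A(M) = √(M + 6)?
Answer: -14/9281 + 47*√5/27843 ≈ 0.0022661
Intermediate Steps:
A(M) = √(6 + M)
q(I, W) = √5*(8 + I) (q(I, W) = (8 + I)*√(6 - 1) = (8 + I)*√5 = √5*(8 + I))
1/(B(126) + q(133, -220)) = 1/(126 + √5*(8 + 133)) = 1/(126 + √5*141) = 1/(126 + 141*√5)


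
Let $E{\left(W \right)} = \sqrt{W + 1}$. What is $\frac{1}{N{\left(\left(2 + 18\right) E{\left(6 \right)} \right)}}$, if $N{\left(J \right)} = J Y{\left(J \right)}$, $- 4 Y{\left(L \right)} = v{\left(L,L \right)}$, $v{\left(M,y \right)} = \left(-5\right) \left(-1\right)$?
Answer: $- \frac{\sqrt{7}}{175} \approx -0.015119$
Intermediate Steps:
$v{\left(M,y \right)} = 5$
$E{\left(W \right)} = \sqrt{1 + W}$
$Y{\left(L \right)} = - \frac{5}{4}$ ($Y{\left(L \right)} = \left(- \frac{1}{4}\right) 5 = - \frac{5}{4}$)
$N{\left(J \right)} = - \frac{5 J}{4}$ ($N{\left(J \right)} = J \left(- \frac{5}{4}\right) = - \frac{5 J}{4}$)
$\frac{1}{N{\left(\left(2 + 18\right) E{\left(6 \right)} \right)}} = \frac{1}{\left(- \frac{5}{4}\right) \left(2 + 18\right) \sqrt{1 + 6}} = \frac{1}{\left(- \frac{5}{4}\right) 20 \sqrt{7}} = \frac{1}{\left(-25\right) \sqrt{7}} = - \frac{\sqrt{7}}{175}$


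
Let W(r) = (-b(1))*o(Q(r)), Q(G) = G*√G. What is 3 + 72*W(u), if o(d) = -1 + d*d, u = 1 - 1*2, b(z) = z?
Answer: 147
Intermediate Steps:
Q(G) = G^(3/2)
u = -1 (u = 1 - 2 = -1)
o(d) = -1 + d²
W(r) = 1 - r³ (W(r) = (-1*1)*(-1 + (r^(3/2))²) = -(-1 + r³) = 1 - r³)
3 + 72*W(u) = 3 + 72*(1 - 1*(-1)³) = 3 + 72*(1 - 1*(-1)) = 3 + 72*(1 + 1) = 3 + 72*2 = 3 + 144 = 147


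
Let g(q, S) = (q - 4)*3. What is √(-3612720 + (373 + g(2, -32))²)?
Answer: I*√3478031 ≈ 1864.9*I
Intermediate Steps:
g(q, S) = -12 + 3*q (g(q, S) = (-4 + q)*3 = -12 + 3*q)
√(-3612720 + (373 + g(2, -32))²) = √(-3612720 + (373 + (-12 + 3*2))²) = √(-3612720 + (373 + (-12 + 6))²) = √(-3612720 + (373 - 6)²) = √(-3612720 + 367²) = √(-3612720 + 134689) = √(-3478031) = I*√3478031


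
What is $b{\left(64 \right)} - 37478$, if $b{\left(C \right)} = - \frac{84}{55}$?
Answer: $- \frac{2061374}{55} \approx -37480.0$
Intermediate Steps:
$b{\left(C \right)} = - \frac{84}{55}$ ($b{\left(C \right)} = \left(-84\right) \frac{1}{55} = - \frac{84}{55}$)
$b{\left(64 \right)} - 37478 = - \frac{84}{55} - 37478 = - \frac{2061374}{55}$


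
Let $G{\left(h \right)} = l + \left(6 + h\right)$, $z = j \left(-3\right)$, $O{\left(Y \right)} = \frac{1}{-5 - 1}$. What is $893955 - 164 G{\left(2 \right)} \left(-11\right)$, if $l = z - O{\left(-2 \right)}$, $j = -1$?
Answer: $\frac{2742299}{3} \approx 9.141 \cdot 10^{5}$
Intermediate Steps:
$O{\left(Y \right)} = - \frac{1}{6}$ ($O{\left(Y \right)} = \frac{1}{-6} = - \frac{1}{6}$)
$z = 3$ ($z = \left(-1\right) \left(-3\right) = 3$)
$l = \frac{19}{6}$ ($l = 3 - - \frac{1}{6} = 3 + \frac{1}{6} = \frac{19}{6} \approx 3.1667$)
$G{\left(h \right)} = \frac{55}{6} + h$ ($G{\left(h \right)} = \frac{19}{6} + \left(6 + h\right) = \frac{55}{6} + h$)
$893955 - 164 G{\left(2 \right)} \left(-11\right) = 893955 - 164 \left(\frac{55}{6} + 2\right) \left(-11\right) = 893955 - 164 \cdot \frac{67}{6} \left(-11\right) = 893955 - \frac{5494}{3} \left(-11\right) = 893955 - - \frac{60434}{3} = 893955 + \frac{60434}{3} = \frac{2742299}{3}$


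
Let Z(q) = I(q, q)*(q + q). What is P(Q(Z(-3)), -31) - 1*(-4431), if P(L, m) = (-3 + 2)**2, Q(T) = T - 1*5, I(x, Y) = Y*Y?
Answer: 4432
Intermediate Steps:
I(x, Y) = Y**2
Z(q) = 2*q**3 (Z(q) = q**2*(q + q) = q**2*(2*q) = 2*q**3)
Q(T) = -5 + T (Q(T) = T - 5 = -5 + T)
P(L, m) = 1 (P(L, m) = (-1)**2 = 1)
P(Q(Z(-3)), -31) - 1*(-4431) = 1 - 1*(-4431) = 1 + 4431 = 4432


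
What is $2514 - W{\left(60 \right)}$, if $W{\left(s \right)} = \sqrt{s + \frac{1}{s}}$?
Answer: $2514 - \frac{\sqrt{54015}}{30} \approx 2506.3$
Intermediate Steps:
$2514 - W{\left(60 \right)} = 2514 - \sqrt{60 + \frac{1}{60}} = 2514 - \sqrt{\frac{3601}{60}} = 2514 - \frac{\sqrt{54015}}{30}$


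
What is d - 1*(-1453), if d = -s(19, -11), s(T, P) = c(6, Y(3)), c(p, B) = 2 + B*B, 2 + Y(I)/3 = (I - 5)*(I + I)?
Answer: -313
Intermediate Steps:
Y(I) = -6 + 6*I*(-5 + I) (Y(I) = -6 + 3*((I - 5)*(I + I)) = -6 + 3*((-5 + I)*(2*I)) = -6 + 3*(2*I*(-5 + I)) = -6 + 6*I*(-5 + I))
c(p, B) = 2 + B²
s(T, P) = 1766 (s(T, P) = 2 + (-6 - 30*3 + 6*3²)² = 2 + (-6 - 90 + 6*9)² = 2 + (-6 - 90 + 54)² = 2 + (-42)² = 2 + 1764 = 1766)
d = -1766 (d = -1*1766 = -1766)
d - 1*(-1453) = -1766 - 1*(-1453) = -1766 + 1453 = -313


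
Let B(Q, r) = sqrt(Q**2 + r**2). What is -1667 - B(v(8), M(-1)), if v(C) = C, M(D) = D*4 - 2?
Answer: -1677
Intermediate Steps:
M(D) = -2 + 4*D (M(D) = 4*D - 2 = -2 + 4*D)
-1667 - B(v(8), M(-1)) = -1667 - sqrt(8**2 + (-2 + 4*(-1))**2) = -1667 - sqrt(64 + (-2 - 4)**2) = -1667 - sqrt(64 + (-6)**2) = -1667 - sqrt(64 + 36) = -1667 - sqrt(100) = -1667 - 1*10 = -1667 - 10 = -1677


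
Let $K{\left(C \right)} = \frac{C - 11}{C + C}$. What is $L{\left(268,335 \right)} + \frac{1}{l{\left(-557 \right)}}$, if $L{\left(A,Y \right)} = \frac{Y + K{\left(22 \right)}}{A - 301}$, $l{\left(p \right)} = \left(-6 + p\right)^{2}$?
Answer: $- \frac{141685099}{13946636} \approx -10.159$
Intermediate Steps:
$K{\left(C \right)} = \frac{-11 + C}{2 C}$
$L{\left(A,Y \right)} = \frac{\frac{1}{4} + Y}{-301 + A}$ ($L{\left(A,Y \right)} = \frac{Y + \frac{-11 + 22}{2 \cdot 22}}{A - 301} = \frac{Y + \frac{1}{2} \cdot \frac{1}{22} \cdot 11}{-301 + A} = \frac{Y + \frac{1}{4}}{-301 + A} = \frac{\frac{1}{4} + Y}{-301 + A}$)
$L{\left(268,335 \right)} + \frac{1}{l{\left(-557 \right)}} = \frac{\frac{1}{4} + 335}{-301 + 268} + \frac{1}{\left(-6 - 557\right)^{2}} = \frac{1}{-33} \cdot \frac{1341}{4} + \frac{1}{\left(-563\right)^{2}} = \left(- \frac{1}{33}\right) \frac{1341}{4} + \frac{1}{316969} = - \frac{447}{44} + \frac{1}{316969} = - \frac{141685099}{13946636}$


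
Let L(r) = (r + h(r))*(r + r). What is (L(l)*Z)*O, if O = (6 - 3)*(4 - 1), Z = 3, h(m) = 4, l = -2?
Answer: -216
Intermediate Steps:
L(r) = 2*r*(4 + r) (L(r) = (r + 4)*(r + r) = (4 + r)*(2*r) = 2*r*(4 + r))
O = 9 (O = 3*3 = 9)
(L(l)*Z)*O = ((2*(-2)*(4 - 2))*3)*9 = ((2*(-2)*2)*3)*9 = -8*3*9 = -24*9 = -216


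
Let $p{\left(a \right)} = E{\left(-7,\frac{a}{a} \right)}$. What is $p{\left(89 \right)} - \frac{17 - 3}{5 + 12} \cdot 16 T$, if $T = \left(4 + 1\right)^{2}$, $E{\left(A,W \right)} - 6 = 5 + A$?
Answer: $- \frac{5532}{17} \approx -325.41$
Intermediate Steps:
$E{\left(A,W \right)} = 11 + A$ ($E{\left(A,W \right)} = 6 + \left(5 + A\right) = 11 + A$)
$p{\left(a \right)} = 4$ ($p{\left(a \right)} = 11 - 7 = 4$)
$T = 25$ ($T = 5^{2} = 25$)
$p{\left(89 \right)} - \frac{17 - 3}{5 + 12} \cdot 16 T = 4 - \frac{17 - 3}{5 + 12} \cdot 16 \cdot 25 = 4 - \frac{14}{17} \cdot 16 \cdot 25 = 4 - \frac{224}{17} \cdot 25 = 4 - \frac{5600}{17} = - \frac{5532}{17}$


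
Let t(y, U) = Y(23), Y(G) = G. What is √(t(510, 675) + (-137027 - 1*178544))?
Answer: 2*I*√78887 ≈ 561.74*I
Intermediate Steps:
t(y, U) = 23
√(t(510, 675) + (-137027 - 1*178544)) = √(23 + (-137027 - 1*178544)) = √(23 + (-137027 - 178544)) = √(23 - 315571) = √(-315548) = 2*I*√78887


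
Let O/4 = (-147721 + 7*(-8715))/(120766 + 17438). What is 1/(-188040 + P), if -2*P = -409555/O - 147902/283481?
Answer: -118339710412/26263976031935833 ≈ -4.5058e-6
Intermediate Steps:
O = -208726/34551 (O = 4*((-147721 + 7*(-8715))/(120766 + 17438)) = 4*((-147721 - 61005)/138204) = 4*(-208726*1/138204) = 4*(-104363/69102) = -208726/34551 ≈ -6.0411)
P = -4011376886063353/118339710412 (P = -(-409555/(-208726/34551) - 147902/283481)/2 = -(-409555*(-34551/208726) - 147902*1/283481)/2 = -(14150534805/208726 - 147902/283481)/2 = -½*4011376886063353/59169855206 = -4011376886063353/118339710412 ≈ -33897.)
1/(-188040 + P) = 1/(-188040 - 4011376886063353/118339710412) = 1/(-26263976031935833/118339710412) = -118339710412/26263976031935833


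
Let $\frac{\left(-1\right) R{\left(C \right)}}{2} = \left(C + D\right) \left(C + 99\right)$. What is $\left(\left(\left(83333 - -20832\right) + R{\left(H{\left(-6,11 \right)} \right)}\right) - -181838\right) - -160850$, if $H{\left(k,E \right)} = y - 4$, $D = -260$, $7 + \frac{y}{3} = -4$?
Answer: $483681$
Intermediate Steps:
$y = -33$ ($y = -21 + 3 \left(-4\right) = -21 - 12 = -33$)
$H{\left(k,E \right)} = -37$ ($H{\left(k,E \right)} = -33 - 4 = -37$)
$R{\left(C \right)} = - 2 \left(-260 + C\right) \left(99 + C\right)$ ($R{\left(C \right)} = - 2 \left(C - 260\right) \left(C + 99\right) = - 2 \left(-260 + C\right) \left(99 + C\right)$)
$\left(\left(\left(83333 - -20832\right) + R{\left(H{\left(-6,11 \right)} \right)}\right) - -181838\right) - -160850 = \left(\left(\left(83333 - -20832\right) + \left(51480 - 2 \left(-37\right)^{2} + 322 \left(-37\right)\right)\right) - -181838\right) - -160850 = \left(\left(\left(83333 + 20832\right) - -36828\right) + 181838\right) + 160850 = \left(\left(104165 - -36828\right) + 181838\right) + 160850 = \left(\left(104165 + 36828\right) + 181838\right) + 160850 = \left(140993 + 181838\right) + 160850 = 322831 + 160850 = 483681$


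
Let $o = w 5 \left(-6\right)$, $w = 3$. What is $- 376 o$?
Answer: $33840$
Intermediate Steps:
$o = -90$ ($o = 3 \cdot 5 \left(-6\right) = 15 \left(-6\right) = -90$)
$- 376 o = \left(-376\right) \left(-90\right) = 33840$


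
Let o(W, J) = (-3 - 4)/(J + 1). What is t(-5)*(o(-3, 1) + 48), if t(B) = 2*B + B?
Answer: -1335/2 ≈ -667.50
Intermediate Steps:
o(W, J) = -7/(1 + J)
t(B) = 3*B
t(-5)*(o(-3, 1) + 48) = (3*(-5))*(-7/(1 + 1) + 48) = -15*(-7/2 + 48) = -15*89/2 = -1335/2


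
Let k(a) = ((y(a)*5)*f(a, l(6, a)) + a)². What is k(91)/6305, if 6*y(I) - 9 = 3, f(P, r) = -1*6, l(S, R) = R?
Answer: 961/6305 ≈ 0.15242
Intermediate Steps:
f(P, r) = -6
y(I) = 2 (y(I) = 3/2 + (⅙)*3 = 3/2 + ½ = 2)
k(a) = (-60 + a)² (k(a) = ((2*5)*(-6) + a)² = (10*(-6) + a)² = (-60 + a)²)
k(91)/6305 = (-60 + 91)²/6305 = 31²*(1/6305) = 961*(1/6305) = 961/6305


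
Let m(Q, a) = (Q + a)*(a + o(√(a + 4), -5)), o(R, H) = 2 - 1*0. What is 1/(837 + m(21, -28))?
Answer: 1/1019 ≈ 0.00098135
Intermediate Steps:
o(R, H) = 2 (o(R, H) = 2 + 0 = 2)
m(Q, a) = (2 + a)*(Q + a) (m(Q, a) = (Q + a)*(a + 2) = (Q + a)*(2 + a) = (2 + a)*(Q + a))
1/(837 + m(21, -28)) = 1/(837 + ((-28)² + 2*21 + 2*(-28) + 21*(-28))) = 1/(837 + (784 + 42 - 56 - 588)) = 1/(837 + 182) = 1/1019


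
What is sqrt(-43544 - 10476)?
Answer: 2*I*sqrt(13505) ≈ 232.42*I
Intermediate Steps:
sqrt(-43544 - 10476) = sqrt(-54020) = 2*I*sqrt(13505)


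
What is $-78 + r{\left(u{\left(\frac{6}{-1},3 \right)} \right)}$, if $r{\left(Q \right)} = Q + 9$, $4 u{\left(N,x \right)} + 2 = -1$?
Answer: $- \frac{279}{4} \approx -69.75$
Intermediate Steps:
$u{\left(N,x \right)} = - \frac{3}{4}$ ($u{\left(N,x \right)} = - \frac{1}{2} + \frac{1}{4} \left(-1\right) = - \frac{1}{2} - \frac{1}{4} = - \frac{3}{4}$)
$r{\left(Q \right)} = 9 + Q$
$-78 + r{\left(u{\left(\frac{6}{-1},3 \right)} \right)} = -78 + \left(9 - \frac{3}{4}\right) = -78 + \frac{33}{4} = - \frac{279}{4}$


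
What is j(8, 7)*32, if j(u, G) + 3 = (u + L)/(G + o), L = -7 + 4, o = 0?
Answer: -512/7 ≈ -73.143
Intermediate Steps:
L = -3
j(u, G) = -3 + (-3 + u)/G (j(u, G) = -3 + (u - 3)/(G + 0) = -3 + (-3 + u)/G)
j(8, 7)*32 = ((-3 + 8 - 3*7)/7)*32 = ((-3 + 8 - 21)/7)*32 = ((⅐)*(-16))*32 = -16/7*32 = -512/7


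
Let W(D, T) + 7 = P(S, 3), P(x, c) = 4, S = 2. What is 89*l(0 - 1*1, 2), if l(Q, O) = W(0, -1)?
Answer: -267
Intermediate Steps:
W(D, T) = -3 (W(D, T) = -7 + 4 = -3)
l(Q, O) = -3
89*l(0 - 1*1, 2) = 89*(-3) = -267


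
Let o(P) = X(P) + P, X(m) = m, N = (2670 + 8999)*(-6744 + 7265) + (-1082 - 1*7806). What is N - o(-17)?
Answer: 6070695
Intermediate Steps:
N = 6070661 (N = 11669*521 + (-1082 - 7806) = 6079549 - 8888 = 6070661)
o(P) = 2*P (o(P) = P + P = 2*P)
N - o(-17) = 6070661 - 2*(-17) = 6070661 - 1*(-34) = 6070661 + 34 = 6070695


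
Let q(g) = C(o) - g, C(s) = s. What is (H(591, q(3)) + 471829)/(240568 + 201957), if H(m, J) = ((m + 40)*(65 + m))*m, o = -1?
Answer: 49021601/88505 ≈ 553.88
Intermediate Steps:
q(g) = -1 - g
H(m, J) = m*(40 + m)*(65 + m) (H(m, J) = ((40 + m)*(65 + m))*m = m*(40 + m)*(65 + m))
(H(591, q(3)) + 471829)/(240568 + 201957) = (591*(2600 + 591² + 105*591) + 471829)/(240568 + 201957) = (591*(2600 + 349281 + 62055) + 471829)/442525 = (591*413936 + 471829)*(1/442525) = (244636176 + 471829)*(1/442525) = 245108005*(1/442525) = 49021601/88505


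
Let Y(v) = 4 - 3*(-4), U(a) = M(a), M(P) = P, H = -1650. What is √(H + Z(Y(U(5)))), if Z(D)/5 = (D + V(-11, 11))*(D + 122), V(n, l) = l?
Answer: 2*√4245 ≈ 130.31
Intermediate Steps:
U(a) = a
Y(v) = 16 (Y(v) = 4 + 12 = 16)
Z(D) = 5*(11 + D)*(122 + D) (Z(D) = 5*((D + 11)*(D + 122)) = 5*((11 + D)*(122 + D)) = 5*(11 + D)*(122 + D))
√(H + Z(Y(U(5)))) = √(-1650 + (6710 + 5*16² + 665*16)) = √(-1650 + (6710 + 5*256 + 10640)) = √(-1650 + (6710 + 1280 + 10640)) = √(-1650 + 18630) = √16980 = 2*√4245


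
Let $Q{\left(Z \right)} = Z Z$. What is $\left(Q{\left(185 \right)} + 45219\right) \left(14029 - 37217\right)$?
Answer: $-1842147472$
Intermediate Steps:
$Q{\left(Z \right)} = Z^{2}$
$\left(Q{\left(185 \right)} + 45219\right) \left(14029 - 37217\right) = \left(185^{2} + 45219\right) \left(14029 - 37217\right) = \left(34225 + 45219\right) \left(-23188\right) = 79444 \left(-23188\right) = -1842147472$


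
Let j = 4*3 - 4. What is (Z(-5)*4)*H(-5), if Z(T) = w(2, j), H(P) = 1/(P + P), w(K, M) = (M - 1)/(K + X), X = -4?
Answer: 7/5 ≈ 1.4000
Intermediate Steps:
j = 8 (j = 12 - 4 = 8)
w(K, M) = (-1 + M)/(-4 + K) (w(K, M) = (M - 1)/(K - 4) = (-1 + M)/(-4 + K))
H(P) = 1/(2*P)
Z(T) = -7/2 (Z(T) = (-1 + 8)/(-4 + 2) = 7/(-2) = -1/2*7 = -7/2)
(Z(-5)*4)*H(-5) = (-7/2*4)*((1/2)/(-5)) = -7*(-1)/5 = -14*(-1/10) = 7/5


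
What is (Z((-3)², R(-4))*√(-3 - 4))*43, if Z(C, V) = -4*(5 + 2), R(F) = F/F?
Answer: -1204*I*√7 ≈ -3185.5*I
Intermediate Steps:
R(F) = 1
Z(C, V) = -28 (Z(C, V) = -4*7 = -28)
(Z((-3)², R(-4))*√(-3 - 4))*43 = -28*√(-3 - 4)*43 = -28*I*√7*43 = -1204*I*√7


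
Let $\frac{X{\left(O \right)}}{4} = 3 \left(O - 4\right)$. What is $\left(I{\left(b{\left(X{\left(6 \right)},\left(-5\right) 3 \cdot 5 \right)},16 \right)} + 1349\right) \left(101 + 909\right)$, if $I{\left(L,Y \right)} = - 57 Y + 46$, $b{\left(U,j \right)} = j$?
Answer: $487830$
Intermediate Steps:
$X{\left(O \right)} = -48 + 12 O$ ($X{\left(O \right)} = 4 \cdot 3 \left(O - 4\right) = 4 \cdot 3 \left(-4 + O\right) = 4 \left(-12 + 3 O\right) = -48 + 12 O$)
$I{\left(L,Y \right)} = 46 - 57 Y$
$\left(I{\left(b{\left(X{\left(6 \right)},\left(-5\right) 3 \cdot 5 \right)},16 \right)} + 1349\right) \left(101 + 909\right) = \left(\left(46 - 912\right) + 1349\right) \left(101 + 909\right) = \left(\left(46 - 912\right) + 1349\right) 1010 = \left(-866 + 1349\right) 1010 = 483 \cdot 1010 = 487830$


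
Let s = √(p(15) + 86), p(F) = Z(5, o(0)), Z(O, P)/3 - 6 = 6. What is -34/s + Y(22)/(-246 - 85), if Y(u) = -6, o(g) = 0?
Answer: 6/331 - 17*√122/61 ≈ -3.0601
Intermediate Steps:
Z(O, P) = 36 (Z(O, P) = 18 + 3*6 = 18 + 18 = 36)
p(F) = 36
s = √122 (s = √(36 + 86) = √122 ≈ 11.045)
-34/s + Y(22)/(-246 - 85) = -34*√122/122 - 6/(-246 - 85) = -17*√122/61 - 6/(-331) = -17*√122/61 - 6*(-1/331) = -17*√122/61 + 6/331 = 6/331 - 17*√122/61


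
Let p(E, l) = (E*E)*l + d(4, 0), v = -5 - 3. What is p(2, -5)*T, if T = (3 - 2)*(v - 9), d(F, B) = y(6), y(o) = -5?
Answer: 425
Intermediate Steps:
d(F, B) = -5
v = -8
p(E, l) = -5 + l*E**2 (p(E, l) = (E*E)*l - 5 = E**2*l - 5 = l*E**2 - 5 = -5 + l*E**2)
T = -17 (T = (3 - 2)*(-8 - 9) = 1*(-17) = -17)
p(2, -5)*T = (-5 - 5*2**2)*(-17) = (-5 - 5*4)*(-17) = (-5 - 20)*(-17) = -25*(-17) = 425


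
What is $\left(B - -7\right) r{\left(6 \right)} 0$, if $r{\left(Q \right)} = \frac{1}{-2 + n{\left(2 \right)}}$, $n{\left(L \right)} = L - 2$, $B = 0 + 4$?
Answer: $0$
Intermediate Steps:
$B = 4$
$n{\left(L \right)} = -2 + L$
$r{\left(Q \right)} = - \frac{1}{2}$ ($r{\left(Q \right)} = \frac{1}{-2 + \left(-2 + 2\right)} = \frac{1}{-2 + 0} = \frac{1}{-2} = - \frac{1}{2}$)
$\left(B - -7\right) r{\left(6 \right)} 0 = \left(4 - -7\right) \left(- \frac{1}{2}\right) 0 = \left(4 + 7\right) \left(- \frac{1}{2}\right) 0 = 11 \left(- \frac{1}{2}\right) 0 = \left(- \frac{11}{2}\right) 0 = 0$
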